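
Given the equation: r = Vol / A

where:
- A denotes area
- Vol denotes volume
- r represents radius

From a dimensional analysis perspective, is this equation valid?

Yes

A (area) has dimensions [L^2].
Vol (volume) has dimensions [L^3].
r (radius) has dimensions [L].

Left side: [L]
Right side: [L]

Both sides have the same dimensions, so the equation is dimensionally consistent.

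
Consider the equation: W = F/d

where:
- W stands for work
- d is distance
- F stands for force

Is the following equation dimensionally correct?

No

W (work) has dimensions [L^2 M T^-2].
d (distance) has dimensions [L].
F (force) has dimensions [L M T^-2].

Left side: [L^2 M T^-2]
Right side: [M T^-2]

The two sides have different dimensions, so the equation is NOT dimensionally consistent.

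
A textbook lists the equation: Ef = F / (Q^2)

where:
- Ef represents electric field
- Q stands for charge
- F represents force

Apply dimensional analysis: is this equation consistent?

No

Ef (electric field) has dimensions [I^-1 L M T^-3].
Q (charge) has dimensions [I T].
F (force) has dimensions [L M T^-2].

Left side: [I^-1 L M T^-3]
Right side: [I^-2 L M T^-4]

The two sides have different dimensions, so the equation is NOT dimensionally consistent.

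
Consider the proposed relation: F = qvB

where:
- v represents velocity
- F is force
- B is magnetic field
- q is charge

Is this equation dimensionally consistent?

Yes

v (velocity) has dimensions [L T^-1].
F (force) has dimensions [L M T^-2].
B (magnetic field) has dimensions [I^-1 M T^-2].
q (charge) has dimensions [I T].

Left side: [L M T^-2]
Right side: [L M T^-2]

Both sides have the same dimensions, so the equation is dimensionally consistent.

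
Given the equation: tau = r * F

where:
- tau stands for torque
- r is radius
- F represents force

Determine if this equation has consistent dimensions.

Yes

tau (torque) has dimensions [L^2 M T^-2].
r (radius) has dimensions [L].
F (force) has dimensions [L M T^-2].

Left side: [L^2 M T^-2]
Right side: [L^2 M T^-2]

Both sides have the same dimensions, so the equation is dimensionally consistent.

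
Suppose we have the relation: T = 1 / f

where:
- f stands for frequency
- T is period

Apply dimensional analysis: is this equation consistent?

Yes

f (frequency) has dimensions [T^-1].
T (period) has dimensions [T].

Left side: [T]
Right side: [T]

Both sides have the same dimensions, so the equation is dimensionally consistent.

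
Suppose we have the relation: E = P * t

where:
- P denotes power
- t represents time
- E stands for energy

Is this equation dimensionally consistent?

Yes

P (power) has dimensions [L^2 M T^-3].
t (time) has dimensions [T].
E (energy) has dimensions [L^2 M T^-2].

Left side: [L^2 M T^-2]
Right side: [L^2 M T^-2]

Both sides have the same dimensions, so the equation is dimensionally consistent.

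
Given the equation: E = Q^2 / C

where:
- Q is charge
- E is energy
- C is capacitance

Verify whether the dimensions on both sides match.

Yes

Q (charge) has dimensions [I T].
E (energy) has dimensions [L^2 M T^-2].
C (capacitance) has dimensions [I^2 L^-2 M^-1 T^4].

Left side: [L^2 M T^-2]
Right side: [L^2 M T^-2]

Both sides have the same dimensions, so the equation is dimensionally consistent.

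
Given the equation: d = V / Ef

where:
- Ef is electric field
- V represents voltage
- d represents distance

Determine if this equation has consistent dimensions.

Yes

Ef (electric field) has dimensions [I^-1 L M T^-3].
V (voltage) has dimensions [I^-1 L^2 M T^-3].
d (distance) has dimensions [L].

Left side: [L]
Right side: [L]

Both sides have the same dimensions, so the equation is dimensionally consistent.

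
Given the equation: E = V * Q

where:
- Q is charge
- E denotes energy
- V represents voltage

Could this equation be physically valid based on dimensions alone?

Yes

Q (charge) has dimensions [I T].
E (energy) has dimensions [L^2 M T^-2].
V (voltage) has dimensions [I^-1 L^2 M T^-3].

Left side: [L^2 M T^-2]
Right side: [L^2 M T^-2]

Both sides have the same dimensions, so the equation is dimensionally consistent.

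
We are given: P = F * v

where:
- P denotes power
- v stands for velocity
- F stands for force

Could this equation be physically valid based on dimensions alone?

Yes

P (power) has dimensions [L^2 M T^-3].
v (velocity) has dimensions [L T^-1].
F (force) has dimensions [L M T^-2].

Left side: [L^2 M T^-3]
Right side: [L^2 M T^-3]

Both sides have the same dimensions, so the equation is dimensionally consistent.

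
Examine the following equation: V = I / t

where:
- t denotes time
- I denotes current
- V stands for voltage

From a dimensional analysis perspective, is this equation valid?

No

t (time) has dimensions [T].
I (current) has dimensions [I].
V (voltage) has dimensions [I^-1 L^2 M T^-3].

Left side: [I^-1 L^2 M T^-3]
Right side: [I T^-1]

The two sides have different dimensions, so the equation is NOT dimensionally consistent.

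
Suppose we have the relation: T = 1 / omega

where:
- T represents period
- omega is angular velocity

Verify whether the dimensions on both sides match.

Yes

T (period) has dimensions [T].
omega (angular velocity) has dimensions [T^-1].

Left side: [T]
Right side: [T]

Both sides have the same dimensions, so the equation is dimensionally consistent.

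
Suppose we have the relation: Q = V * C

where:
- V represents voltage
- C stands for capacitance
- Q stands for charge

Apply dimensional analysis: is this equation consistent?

Yes

V (voltage) has dimensions [I^-1 L^2 M T^-3].
C (capacitance) has dimensions [I^2 L^-2 M^-1 T^4].
Q (charge) has dimensions [I T].

Left side: [I T]
Right side: [I T]

Both sides have the same dimensions, so the equation is dimensionally consistent.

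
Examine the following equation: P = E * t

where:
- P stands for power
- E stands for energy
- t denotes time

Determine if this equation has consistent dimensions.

No

P (power) has dimensions [L^2 M T^-3].
E (energy) has dimensions [L^2 M T^-2].
t (time) has dimensions [T].

Left side: [L^2 M T^-3]
Right side: [L^2 M T^-1]

The two sides have different dimensions, so the equation is NOT dimensionally consistent.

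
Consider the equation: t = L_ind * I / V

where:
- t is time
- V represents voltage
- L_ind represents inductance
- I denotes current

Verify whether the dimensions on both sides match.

Yes

t (time) has dimensions [T].
V (voltage) has dimensions [I^-1 L^2 M T^-3].
L_ind (inductance) has dimensions [I^-2 L^2 M T^-2].
I (current) has dimensions [I].

Left side: [T]
Right side: [T]

Both sides have the same dimensions, so the equation is dimensionally consistent.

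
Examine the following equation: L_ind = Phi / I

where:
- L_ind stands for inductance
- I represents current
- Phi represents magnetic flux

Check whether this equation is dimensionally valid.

Yes

L_ind (inductance) has dimensions [I^-2 L^2 M T^-2].
I (current) has dimensions [I].
Phi (magnetic flux) has dimensions [I^-1 L^2 M T^-2].

Left side: [I^-2 L^2 M T^-2]
Right side: [I^-2 L^2 M T^-2]

Both sides have the same dimensions, so the equation is dimensionally consistent.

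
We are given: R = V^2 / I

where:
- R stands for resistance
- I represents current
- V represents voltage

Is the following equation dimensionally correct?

No

R (resistance) has dimensions [I^-2 L^2 M T^-3].
I (current) has dimensions [I].
V (voltage) has dimensions [I^-1 L^2 M T^-3].

Left side: [I^-2 L^2 M T^-3]
Right side: [I^-3 L^4 M^2 T^-6]

The two sides have different dimensions, so the equation is NOT dimensionally consistent.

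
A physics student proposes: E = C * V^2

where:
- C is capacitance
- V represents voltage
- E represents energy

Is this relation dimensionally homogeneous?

Yes

C (capacitance) has dimensions [I^2 L^-2 M^-1 T^4].
V (voltage) has dimensions [I^-1 L^2 M T^-3].
E (energy) has dimensions [L^2 M T^-2].

Left side: [L^2 M T^-2]
Right side: [L^2 M T^-2]

Both sides have the same dimensions, so the equation is dimensionally consistent.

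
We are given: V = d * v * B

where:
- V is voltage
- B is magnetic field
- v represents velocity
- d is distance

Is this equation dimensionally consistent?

Yes

V (voltage) has dimensions [I^-1 L^2 M T^-3].
B (magnetic field) has dimensions [I^-1 M T^-2].
v (velocity) has dimensions [L T^-1].
d (distance) has dimensions [L].

Left side: [I^-1 L^2 M T^-3]
Right side: [I^-1 L^2 M T^-3]

Both sides have the same dimensions, so the equation is dimensionally consistent.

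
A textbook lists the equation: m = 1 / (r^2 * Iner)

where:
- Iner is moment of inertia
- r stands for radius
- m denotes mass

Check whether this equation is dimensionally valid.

No

Iner (moment of inertia) has dimensions [L^2 M].
r (radius) has dimensions [L].
m (mass) has dimensions [M].

Left side: [M]
Right side: [L^-4 M^-1]

The two sides have different dimensions, so the equation is NOT dimensionally consistent.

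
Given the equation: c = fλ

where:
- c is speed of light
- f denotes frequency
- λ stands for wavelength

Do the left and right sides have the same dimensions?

Yes

c (speed of light) has dimensions [L T^-1].
f (frequency) has dimensions [T^-1].
λ (wavelength) has dimensions [L].

Left side: [L T^-1]
Right side: [L T^-1]

Both sides have the same dimensions, so the equation is dimensionally consistent.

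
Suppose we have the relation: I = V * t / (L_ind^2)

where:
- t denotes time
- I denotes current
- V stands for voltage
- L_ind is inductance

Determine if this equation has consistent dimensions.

No

t (time) has dimensions [T].
I (current) has dimensions [I].
V (voltage) has dimensions [I^-1 L^2 M T^-3].
L_ind (inductance) has dimensions [I^-2 L^2 M T^-2].

Left side: [I]
Right side: [I^3 L^-2 M^-1 T^2]

The two sides have different dimensions, so the equation is NOT dimensionally consistent.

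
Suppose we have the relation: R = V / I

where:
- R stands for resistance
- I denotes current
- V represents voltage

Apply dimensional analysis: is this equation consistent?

Yes

R (resistance) has dimensions [I^-2 L^2 M T^-3].
I (current) has dimensions [I].
V (voltage) has dimensions [I^-1 L^2 M T^-3].

Left side: [I^-2 L^2 M T^-3]
Right side: [I^-2 L^2 M T^-3]

Both sides have the same dimensions, so the equation is dimensionally consistent.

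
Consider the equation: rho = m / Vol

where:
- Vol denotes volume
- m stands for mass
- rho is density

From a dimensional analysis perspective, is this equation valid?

Yes

Vol (volume) has dimensions [L^3].
m (mass) has dimensions [M].
rho (density) has dimensions [L^-3 M].

Left side: [L^-3 M]
Right side: [L^-3 M]

Both sides have the same dimensions, so the equation is dimensionally consistent.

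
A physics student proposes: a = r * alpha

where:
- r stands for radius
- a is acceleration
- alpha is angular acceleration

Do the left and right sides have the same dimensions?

Yes

r (radius) has dimensions [L].
a (acceleration) has dimensions [L T^-2].
alpha (angular acceleration) has dimensions [T^-2].

Left side: [L T^-2]
Right side: [L T^-2]

Both sides have the same dimensions, so the equation is dimensionally consistent.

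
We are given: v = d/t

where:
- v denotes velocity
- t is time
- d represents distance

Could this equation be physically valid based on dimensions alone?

Yes

v (velocity) has dimensions [L T^-1].
t (time) has dimensions [T].
d (distance) has dimensions [L].

Left side: [L T^-1]
Right side: [L T^-1]

Both sides have the same dimensions, so the equation is dimensionally consistent.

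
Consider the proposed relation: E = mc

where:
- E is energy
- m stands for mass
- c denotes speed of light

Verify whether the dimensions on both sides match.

No

E (energy) has dimensions [L^2 M T^-2].
m (mass) has dimensions [M].
c (speed of light) has dimensions [L T^-1].

Left side: [L^2 M T^-2]
Right side: [L M T^-1]

The two sides have different dimensions, so the equation is NOT dimensionally consistent.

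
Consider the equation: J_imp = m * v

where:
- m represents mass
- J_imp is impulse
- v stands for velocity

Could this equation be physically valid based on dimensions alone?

Yes

m (mass) has dimensions [M].
J_imp (impulse) has dimensions [L M T^-1].
v (velocity) has dimensions [L T^-1].

Left side: [L M T^-1]
Right side: [L M T^-1]

Both sides have the same dimensions, so the equation is dimensionally consistent.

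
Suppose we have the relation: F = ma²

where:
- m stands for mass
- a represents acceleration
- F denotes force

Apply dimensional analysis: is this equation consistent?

No

m (mass) has dimensions [M].
a (acceleration) has dimensions [L T^-2].
F (force) has dimensions [L M T^-2].

Left side: [L M T^-2]
Right side: [L^2 M T^-4]

The two sides have different dimensions, so the equation is NOT dimensionally consistent.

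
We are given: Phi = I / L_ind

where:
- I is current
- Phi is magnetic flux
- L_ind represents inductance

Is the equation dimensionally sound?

No

I (current) has dimensions [I].
Phi (magnetic flux) has dimensions [I^-1 L^2 M T^-2].
L_ind (inductance) has dimensions [I^-2 L^2 M T^-2].

Left side: [I^-1 L^2 M T^-2]
Right side: [I^3 L^-2 M^-1 T^2]

The two sides have different dimensions, so the equation is NOT dimensionally consistent.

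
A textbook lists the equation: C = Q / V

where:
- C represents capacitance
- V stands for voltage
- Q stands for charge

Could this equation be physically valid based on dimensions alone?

Yes

C (capacitance) has dimensions [I^2 L^-2 M^-1 T^4].
V (voltage) has dimensions [I^-1 L^2 M T^-3].
Q (charge) has dimensions [I T].

Left side: [I^2 L^-2 M^-1 T^4]
Right side: [I^2 L^-2 M^-1 T^4]

Both sides have the same dimensions, so the equation is dimensionally consistent.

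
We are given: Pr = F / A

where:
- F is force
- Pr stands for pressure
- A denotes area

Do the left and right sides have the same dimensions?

Yes

F (force) has dimensions [L M T^-2].
Pr (pressure) has dimensions [L^-1 M T^-2].
A (area) has dimensions [L^2].

Left side: [L^-1 M T^-2]
Right side: [L^-1 M T^-2]

Both sides have the same dimensions, so the equation is dimensionally consistent.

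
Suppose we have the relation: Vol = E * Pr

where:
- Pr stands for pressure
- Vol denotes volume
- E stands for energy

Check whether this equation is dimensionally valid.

No

Pr (pressure) has dimensions [L^-1 M T^-2].
Vol (volume) has dimensions [L^3].
E (energy) has dimensions [L^2 M T^-2].

Left side: [L^3]
Right side: [L M^2 T^-4]

The two sides have different dimensions, so the equation is NOT dimensionally consistent.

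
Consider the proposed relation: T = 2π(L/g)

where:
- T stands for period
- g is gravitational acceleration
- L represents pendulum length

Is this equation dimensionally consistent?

No

T (period) has dimensions [T].
g (gravitational acceleration) has dimensions [L T^-2].
L (pendulum length) has dimensions [L].

Left side: [T]
Right side: [T^2]

The two sides have different dimensions, so the equation is NOT dimensionally consistent.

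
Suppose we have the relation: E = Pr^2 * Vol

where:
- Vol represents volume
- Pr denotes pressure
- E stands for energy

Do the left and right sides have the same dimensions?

No

Vol (volume) has dimensions [L^3].
Pr (pressure) has dimensions [L^-1 M T^-2].
E (energy) has dimensions [L^2 M T^-2].

Left side: [L^2 M T^-2]
Right side: [L M^2 T^-4]

The two sides have different dimensions, so the equation is NOT dimensionally consistent.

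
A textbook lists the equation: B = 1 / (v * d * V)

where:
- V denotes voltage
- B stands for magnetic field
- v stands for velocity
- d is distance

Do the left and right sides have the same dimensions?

No

V (voltage) has dimensions [I^-1 L^2 M T^-3].
B (magnetic field) has dimensions [I^-1 M T^-2].
v (velocity) has dimensions [L T^-1].
d (distance) has dimensions [L].

Left side: [I^-1 M T^-2]
Right side: [I L^-4 M^-1 T^4]

The two sides have different dimensions, so the equation is NOT dimensionally consistent.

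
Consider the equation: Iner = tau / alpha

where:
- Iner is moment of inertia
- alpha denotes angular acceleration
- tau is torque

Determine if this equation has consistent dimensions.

Yes

Iner (moment of inertia) has dimensions [L^2 M].
alpha (angular acceleration) has dimensions [T^-2].
tau (torque) has dimensions [L^2 M T^-2].

Left side: [L^2 M]
Right side: [L^2 M]

Both sides have the same dimensions, so the equation is dimensionally consistent.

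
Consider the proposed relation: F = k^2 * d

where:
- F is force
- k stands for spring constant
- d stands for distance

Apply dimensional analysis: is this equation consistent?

No

F (force) has dimensions [L M T^-2].
k (spring constant) has dimensions [M T^-2].
d (distance) has dimensions [L].

Left side: [L M T^-2]
Right side: [L M^2 T^-4]

The two sides have different dimensions, so the equation is NOT dimensionally consistent.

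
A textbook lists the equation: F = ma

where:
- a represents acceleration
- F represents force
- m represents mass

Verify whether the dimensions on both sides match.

Yes

a (acceleration) has dimensions [L T^-2].
F (force) has dimensions [L M T^-2].
m (mass) has dimensions [M].

Left side: [L M T^-2]
Right side: [L M T^-2]

Both sides have the same dimensions, so the equation is dimensionally consistent.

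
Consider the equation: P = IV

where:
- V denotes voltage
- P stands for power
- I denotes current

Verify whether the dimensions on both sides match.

Yes

V (voltage) has dimensions [I^-1 L^2 M T^-3].
P (power) has dimensions [L^2 M T^-3].
I (current) has dimensions [I].

Left side: [L^2 M T^-3]
Right side: [L^2 M T^-3]

Both sides have the same dimensions, so the equation is dimensionally consistent.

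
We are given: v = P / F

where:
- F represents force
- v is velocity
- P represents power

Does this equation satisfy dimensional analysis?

Yes

F (force) has dimensions [L M T^-2].
v (velocity) has dimensions [L T^-1].
P (power) has dimensions [L^2 M T^-3].

Left side: [L T^-1]
Right side: [L T^-1]

Both sides have the same dimensions, so the equation is dimensionally consistent.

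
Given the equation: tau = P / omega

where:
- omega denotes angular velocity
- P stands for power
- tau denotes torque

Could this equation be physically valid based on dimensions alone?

Yes

omega (angular velocity) has dimensions [T^-1].
P (power) has dimensions [L^2 M T^-3].
tau (torque) has dimensions [L^2 M T^-2].

Left side: [L^2 M T^-2]
Right side: [L^2 M T^-2]

Both sides have the same dimensions, so the equation is dimensionally consistent.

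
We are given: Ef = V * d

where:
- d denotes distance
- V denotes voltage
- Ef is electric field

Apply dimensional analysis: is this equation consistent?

No

d (distance) has dimensions [L].
V (voltage) has dimensions [I^-1 L^2 M T^-3].
Ef (electric field) has dimensions [I^-1 L M T^-3].

Left side: [I^-1 L M T^-3]
Right side: [I^-1 L^3 M T^-3]

The two sides have different dimensions, so the equation is NOT dimensionally consistent.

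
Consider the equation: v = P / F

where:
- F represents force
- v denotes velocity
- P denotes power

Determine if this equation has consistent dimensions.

Yes

F (force) has dimensions [L M T^-2].
v (velocity) has dimensions [L T^-1].
P (power) has dimensions [L^2 M T^-3].

Left side: [L T^-1]
Right side: [L T^-1]

Both sides have the same dimensions, so the equation is dimensionally consistent.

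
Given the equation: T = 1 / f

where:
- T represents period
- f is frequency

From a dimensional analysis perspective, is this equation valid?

Yes

T (period) has dimensions [T].
f (frequency) has dimensions [T^-1].

Left side: [T]
Right side: [T]

Both sides have the same dimensions, so the equation is dimensionally consistent.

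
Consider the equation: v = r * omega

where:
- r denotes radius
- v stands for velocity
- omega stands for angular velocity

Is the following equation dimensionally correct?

Yes

r (radius) has dimensions [L].
v (velocity) has dimensions [L T^-1].
omega (angular velocity) has dimensions [T^-1].

Left side: [L T^-1]
Right side: [L T^-1]

Both sides have the same dimensions, so the equation is dimensionally consistent.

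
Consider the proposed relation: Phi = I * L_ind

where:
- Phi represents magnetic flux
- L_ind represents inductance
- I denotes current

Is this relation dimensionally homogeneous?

Yes

Phi (magnetic flux) has dimensions [I^-1 L^2 M T^-2].
L_ind (inductance) has dimensions [I^-2 L^2 M T^-2].
I (current) has dimensions [I].

Left side: [I^-1 L^2 M T^-2]
Right side: [I^-1 L^2 M T^-2]

Both sides have the same dimensions, so the equation is dimensionally consistent.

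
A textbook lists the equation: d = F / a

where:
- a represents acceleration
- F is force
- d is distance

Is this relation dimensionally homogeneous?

No

a (acceleration) has dimensions [L T^-2].
F (force) has dimensions [L M T^-2].
d (distance) has dimensions [L].

Left side: [L]
Right side: [M]

The two sides have different dimensions, so the equation is NOT dimensionally consistent.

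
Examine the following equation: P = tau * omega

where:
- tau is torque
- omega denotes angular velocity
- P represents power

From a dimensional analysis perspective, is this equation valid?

Yes

tau (torque) has dimensions [L^2 M T^-2].
omega (angular velocity) has dimensions [T^-1].
P (power) has dimensions [L^2 M T^-3].

Left side: [L^2 M T^-3]
Right side: [L^2 M T^-3]

Both sides have the same dimensions, so the equation is dimensionally consistent.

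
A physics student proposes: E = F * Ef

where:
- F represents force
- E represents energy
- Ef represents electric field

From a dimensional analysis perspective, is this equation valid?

No

F (force) has dimensions [L M T^-2].
E (energy) has dimensions [L^2 M T^-2].
Ef (electric field) has dimensions [I^-1 L M T^-3].

Left side: [L^2 M T^-2]
Right side: [I^-1 L^2 M^2 T^-5]

The two sides have different dimensions, so the equation is NOT dimensionally consistent.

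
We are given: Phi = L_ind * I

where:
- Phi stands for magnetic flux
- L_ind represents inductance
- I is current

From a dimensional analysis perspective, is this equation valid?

Yes

Phi (magnetic flux) has dimensions [I^-1 L^2 M T^-2].
L_ind (inductance) has dimensions [I^-2 L^2 M T^-2].
I (current) has dimensions [I].

Left side: [I^-1 L^2 M T^-2]
Right side: [I^-1 L^2 M T^-2]

Both sides have the same dimensions, so the equation is dimensionally consistent.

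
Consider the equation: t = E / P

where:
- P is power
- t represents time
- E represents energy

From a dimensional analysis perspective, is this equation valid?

Yes

P (power) has dimensions [L^2 M T^-3].
t (time) has dimensions [T].
E (energy) has dimensions [L^2 M T^-2].

Left side: [T]
Right side: [T]

Both sides have the same dimensions, so the equation is dimensionally consistent.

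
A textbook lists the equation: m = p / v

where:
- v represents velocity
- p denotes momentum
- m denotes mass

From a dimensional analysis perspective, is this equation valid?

Yes

v (velocity) has dimensions [L T^-1].
p (momentum) has dimensions [L M T^-1].
m (mass) has dimensions [M].

Left side: [M]
Right side: [M]

Both sides have the same dimensions, so the equation is dimensionally consistent.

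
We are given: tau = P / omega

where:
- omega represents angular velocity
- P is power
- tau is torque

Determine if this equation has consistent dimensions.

Yes

omega (angular velocity) has dimensions [T^-1].
P (power) has dimensions [L^2 M T^-3].
tau (torque) has dimensions [L^2 M T^-2].

Left side: [L^2 M T^-2]
Right side: [L^2 M T^-2]

Both sides have the same dimensions, so the equation is dimensionally consistent.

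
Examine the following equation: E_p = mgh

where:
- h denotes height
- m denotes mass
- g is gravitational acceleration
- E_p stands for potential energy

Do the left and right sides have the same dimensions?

Yes

h (height) has dimensions [L].
m (mass) has dimensions [M].
g (gravitational acceleration) has dimensions [L T^-2].
E_p (potential energy) has dimensions [L^2 M T^-2].

Left side: [L^2 M T^-2]
Right side: [L^2 M T^-2]

Both sides have the same dimensions, so the equation is dimensionally consistent.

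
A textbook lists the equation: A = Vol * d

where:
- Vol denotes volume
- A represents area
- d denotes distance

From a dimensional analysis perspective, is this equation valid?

No

Vol (volume) has dimensions [L^3].
A (area) has dimensions [L^2].
d (distance) has dimensions [L].

Left side: [L^2]
Right side: [L^4]

The two sides have different dimensions, so the equation is NOT dimensionally consistent.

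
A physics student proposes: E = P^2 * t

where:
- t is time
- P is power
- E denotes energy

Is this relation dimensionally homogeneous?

No

t (time) has dimensions [T].
P (power) has dimensions [L^2 M T^-3].
E (energy) has dimensions [L^2 M T^-2].

Left side: [L^2 M T^-2]
Right side: [L^4 M^2 T^-5]

The two sides have different dimensions, so the equation is NOT dimensionally consistent.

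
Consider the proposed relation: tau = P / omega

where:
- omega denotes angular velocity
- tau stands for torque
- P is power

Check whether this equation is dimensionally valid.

Yes

omega (angular velocity) has dimensions [T^-1].
tau (torque) has dimensions [L^2 M T^-2].
P (power) has dimensions [L^2 M T^-3].

Left side: [L^2 M T^-2]
Right side: [L^2 M T^-2]

Both sides have the same dimensions, so the equation is dimensionally consistent.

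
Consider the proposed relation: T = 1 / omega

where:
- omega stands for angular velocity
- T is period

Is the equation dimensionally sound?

Yes

omega (angular velocity) has dimensions [T^-1].
T (period) has dimensions [T].

Left side: [T]
Right side: [T]

Both sides have the same dimensions, so the equation is dimensionally consistent.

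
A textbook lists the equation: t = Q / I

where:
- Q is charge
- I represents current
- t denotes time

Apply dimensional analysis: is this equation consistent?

Yes

Q (charge) has dimensions [I T].
I (current) has dimensions [I].
t (time) has dimensions [T].

Left side: [T]
Right side: [T]

Both sides have the same dimensions, so the equation is dimensionally consistent.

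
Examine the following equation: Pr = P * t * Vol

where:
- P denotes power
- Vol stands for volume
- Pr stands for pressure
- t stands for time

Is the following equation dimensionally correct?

No

P (power) has dimensions [L^2 M T^-3].
Vol (volume) has dimensions [L^3].
Pr (pressure) has dimensions [L^-1 M T^-2].
t (time) has dimensions [T].

Left side: [L^-1 M T^-2]
Right side: [L^5 M T^-2]

The two sides have different dimensions, so the equation is NOT dimensionally consistent.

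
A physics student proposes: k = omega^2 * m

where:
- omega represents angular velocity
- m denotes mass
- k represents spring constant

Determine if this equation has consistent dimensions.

Yes

omega (angular velocity) has dimensions [T^-1].
m (mass) has dimensions [M].
k (spring constant) has dimensions [M T^-2].

Left side: [M T^-2]
Right side: [M T^-2]

Both sides have the same dimensions, so the equation is dimensionally consistent.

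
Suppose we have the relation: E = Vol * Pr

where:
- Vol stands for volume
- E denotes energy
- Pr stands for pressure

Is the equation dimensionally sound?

Yes

Vol (volume) has dimensions [L^3].
E (energy) has dimensions [L^2 M T^-2].
Pr (pressure) has dimensions [L^-1 M T^-2].

Left side: [L^2 M T^-2]
Right side: [L^2 M T^-2]

Both sides have the same dimensions, so the equation is dimensionally consistent.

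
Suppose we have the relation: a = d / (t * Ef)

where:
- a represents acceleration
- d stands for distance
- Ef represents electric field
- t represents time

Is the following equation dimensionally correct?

No

a (acceleration) has dimensions [L T^-2].
d (distance) has dimensions [L].
Ef (electric field) has dimensions [I^-1 L M T^-3].
t (time) has dimensions [T].

Left side: [L T^-2]
Right side: [I M^-1 T^2]

The two sides have different dimensions, so the equation is NOT dimensionally consistent.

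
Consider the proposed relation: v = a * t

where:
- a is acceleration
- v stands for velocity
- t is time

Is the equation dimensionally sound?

Yes

a (acceleration) has dimensions [L T^-2].
v (velocity) has dimensions [L T^-1].
t (time) has dimensions [T].

Left side: [L T^-1]
Right side: [L T^-1]

Both sides have the same dimensions, so the equation is dimensionally consistent.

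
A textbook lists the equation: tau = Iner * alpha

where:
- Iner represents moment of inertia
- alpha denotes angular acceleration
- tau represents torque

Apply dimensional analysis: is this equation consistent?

Yes

Iner (moment of inertia) has dimensions [L^2 M].
alpha (angular acceleration) has dimensions [T^-2].
tau (torque) has dimensions [L^2 M T^-2].

Left side: [L^2 M T^-2]
Right side: [L^2 M T^-2]

Both sides have the same dimensions, so the equation is dimensionally consistent.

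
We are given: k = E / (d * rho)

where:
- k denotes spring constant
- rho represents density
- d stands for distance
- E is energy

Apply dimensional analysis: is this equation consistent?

No

k (spring constant) has dimensions [M T^-2].
rho (density) has dimensions [L^-3 M].
d (distance) has dimensions [L].
E (energy) has dimensions [L^2 M T^-2].

Left side: [M T^-2]
Right side: [L^4 T^-2]

The two sides have different dimensions, so the equation is NOT dimensionally consistent.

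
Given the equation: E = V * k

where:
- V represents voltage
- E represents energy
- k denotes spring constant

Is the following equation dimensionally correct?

No

V (voltage) has dimensions [I^-1 L^2 M T^-3].
E (energy) has dimensions [L^2 M T^-2].
k (spring constant) has dimensions [M T^-2].

Left side: [L^2 M T^-2]
Right side: [I^-1 L^2 M^2 T^-5]

The two sides have different dimensions, so the equation is NOT dimensionally consistent.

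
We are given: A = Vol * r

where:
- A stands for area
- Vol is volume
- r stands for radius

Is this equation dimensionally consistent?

No

A (area) has dimensions [L^2].
Vol (volume) has dimensions [L^3].
r (radius) has dimensions [L].

Left side: [L^2]
Right side: [L^4]

The two sides have different dimensions, so the equation is NOT dimensionally consistent.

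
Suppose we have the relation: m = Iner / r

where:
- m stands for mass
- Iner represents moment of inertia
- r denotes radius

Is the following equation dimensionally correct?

No

m (mass) has dimensions [M].
Iner (moment of inertia) has dimensions [L^2 M].
r (radius) has dimensions [L].

Left side: [M]
Right side: [L M]

The two sides have different dimensions, so the equation is NOT dimensionally consistent.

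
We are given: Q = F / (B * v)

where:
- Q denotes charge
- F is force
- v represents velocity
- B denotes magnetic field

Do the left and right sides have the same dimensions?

Yes

Q (charge) has dimensions [I T].
F (force) has dimensions [L M T^-2].
v (velocity) has dimensions [L T^-1].
B (magnetic field) has dimensions [I^-1 M T^-2].

Left side: [I T]
Right side: [I T]

Both sides have the same dimensions, so the equation is dimensionally consistent.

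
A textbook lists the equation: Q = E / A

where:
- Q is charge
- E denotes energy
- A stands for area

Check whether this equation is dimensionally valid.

No

Q (charge) has dimensions [I T].
E (energy) has dimensions [L^2 M T^-2].
A (area) has dimensions [L^2].

Left side: [I T]
Right side: [M T^-2]

The two sides have different dimensions, so the equation is NOT dimensionally consistent.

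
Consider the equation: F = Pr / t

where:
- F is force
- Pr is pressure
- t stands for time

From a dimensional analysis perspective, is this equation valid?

No

F (force) has dimensions [L M T^-2].
Pr (pressure) has dimensions [L^-1 M T^-2].
t (time) has dimensions [T].

Left side: [L M T^-2]
Right side: [L^-1 M T^-3]

The two sides have different dimensions, so the equation is NOT dimensionally consistent.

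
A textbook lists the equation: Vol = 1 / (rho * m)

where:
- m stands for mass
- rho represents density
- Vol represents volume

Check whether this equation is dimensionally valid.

No

m (mass) has dimensions [M].
rho (density) has dimensions [L^-3 M].
Vol (volume) has dimensions [L^3].

Left side: [L^3]
Right side: [L^3 M^-2]

The two sides have different dimensions, so the equation is NOT dimensionally consistent.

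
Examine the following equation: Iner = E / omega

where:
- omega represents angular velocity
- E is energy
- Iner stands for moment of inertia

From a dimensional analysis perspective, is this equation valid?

No

omega (angular velocity) has dimensions [T^-1].
E (energy) has dimensions [L^2 M T^-2].
Iner (moment of inertia) has dimensions [L^2 M].

Left side: [L^2 M]
Right side: [L^2 M T^-1]

The two sides have different dimensions, so the equation is NOT dimensionally consistent.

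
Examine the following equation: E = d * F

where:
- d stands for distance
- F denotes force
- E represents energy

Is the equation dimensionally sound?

Yes

d (distance) has dimensions [L].
F (force) has dimensions [L M T^-2].
E (energy) has dimensions [L^2 M T^-2].

Left side: [L^2 M T^-2]
Right side: [L^2 M T^-2]

Both sides have the same dimensions, so the equation is dimensionally consistent.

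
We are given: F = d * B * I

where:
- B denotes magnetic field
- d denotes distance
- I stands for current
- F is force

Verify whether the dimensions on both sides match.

Yes

B (magnetic field) has dimensions [I^-1 M T^-2].
d (distance) has dimensions [L].
I (current) has dimensions [I].
F (force) has dimensions [L M T^-2].

Left side: [L M T^-2]
Right side: [L M T^-2]

Both sides have the same dimensions, so the equation is dimensionally consistent.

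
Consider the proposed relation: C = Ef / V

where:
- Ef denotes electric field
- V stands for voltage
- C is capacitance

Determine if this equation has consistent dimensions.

No

Ef (electric field) has dimensions [I^-1 L M T^-3].
V (voltage) has dimensions [I^-1 L^2 M T^-3].
C (capacitance) has dimensions [I^2 L^-2 M^-1 T^4].

Left side: [I^2 L^-2 M^-1 T^4]
Right side: [L^-1]

The two sides have different dimensions, so the equation is NOT dimensionally consistent.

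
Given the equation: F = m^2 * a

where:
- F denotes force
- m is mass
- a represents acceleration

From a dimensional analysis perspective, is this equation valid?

No

F (force) has dimensions [L M T^-2].
m (mass) has dimensions [M].
a (acceleration) has dimensions [L T^-2].

Left side: [L M T^-2]
Right side: [L M^2 T^-2]

The two sides have different dimensions, so the equation is NOT dimensionally consistent.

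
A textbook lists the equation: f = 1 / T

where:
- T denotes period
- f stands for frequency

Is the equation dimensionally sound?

Yes

T (period) has dimensions [T].
f (frequency) has dimensions [T^-1].

Left side: [T^-1]
Right side: [T^-1]

Both sides have the same dimensions, so the equation is dimensionally consistent.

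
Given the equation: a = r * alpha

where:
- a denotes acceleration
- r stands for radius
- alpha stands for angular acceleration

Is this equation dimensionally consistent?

Yes

a (acceleration) has dimensions [L T^-2].
r (radius) has dimensions [L].
alpha (angular acceleration) has dimensions [T^-2].

Left side: [L T^-2]
Right side: [L T^-2]

Both sides have the same dimensions, so the equation is dimensionally consistent.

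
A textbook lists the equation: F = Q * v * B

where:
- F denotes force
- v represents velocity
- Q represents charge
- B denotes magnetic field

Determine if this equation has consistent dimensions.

Yes

F (force) has dimensions [L M T^-2].
v (velocity) has dimensions [L T^-1].
Q (charge) has dimensions [I T].
B (magnetic field) has dimensions [I^-1 M T^-2].

Left side: [L M T^-2]
Right side: [L M T^-2]

Both sides have the same dimensions, so the equation is dimensionally consistent.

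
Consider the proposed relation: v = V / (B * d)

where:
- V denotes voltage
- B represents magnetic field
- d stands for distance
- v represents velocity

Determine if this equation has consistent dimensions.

Yes

V (voltage) has dimensions [I^-1 L^2 M T^-3].
B (magnetic field) has dimensions [I^-1 M T^-2].
d (distance) has dimensions [L].
v (velocity) has dimensions [L T^-1].

Left side: [L T^-1]
Right side: [L T^-1]

Both sides have the same dimensions, so the equation is dimensionally consistent.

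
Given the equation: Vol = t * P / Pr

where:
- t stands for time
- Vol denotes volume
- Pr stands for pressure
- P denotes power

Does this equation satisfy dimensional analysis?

Yes

t (time) has dimensions [T].
Vol (volume) has dimensions [L^3].
Pr (pressure) has dimensions [L^-1 M T^-2].
P (power) has dimensions [L^2 M T^-3].

Left side: [L^3]
Right side: [L^3]

Both sides have the same dimensions, so the equation is dimensionally consistent.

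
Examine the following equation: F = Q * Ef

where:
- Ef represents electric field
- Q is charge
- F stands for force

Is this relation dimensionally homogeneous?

Yes

Ef (electric field) has dimensions [I^-1 L M T^-3].
Q (charge) has dimensions [I T].
F (force) has dimensions [L M T^-2].

Left side: [L M T^-2]
Right side: [L M T^-2]

Both sides have the same dimensions, so the equation is dimensionally consistent.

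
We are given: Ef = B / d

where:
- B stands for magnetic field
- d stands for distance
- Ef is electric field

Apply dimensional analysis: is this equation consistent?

No

B (magnetic field) has dimensions [I^-1 M T^-2].
d (distance) has dimensions [L].
Ef (electric field) has dimensions [I^-1 L M T^-3].

Left side: [I^-1 L M T^-3]
Right side: [I^-1 L^-1 M T^-2]

The two sides have different dimensions, so the equation is NOT dimensionally consistent.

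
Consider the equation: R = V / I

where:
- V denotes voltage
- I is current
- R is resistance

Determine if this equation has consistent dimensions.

Yes

V (voltage) has dimensions [I^-1 L^2 M T^-3].
I (current) has dimensions [I].
R (resistance) has dimensions [I^-2 L^2 M T^-3].

Left side: [I^-2 L^2 M T^-3]
Right side: [I^-2 L^2 M T^-3]

Both sides have the same dimensions, so the equation is dimensionally consistent.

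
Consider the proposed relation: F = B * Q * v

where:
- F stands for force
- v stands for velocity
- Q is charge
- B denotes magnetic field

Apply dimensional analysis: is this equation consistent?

Yes

F (force) has dimensions [L M T^-2].
v (velocity) has dimensions [L T^-1].
Q (charge) has dimensions [I T].
B (magnetic field) has dimensions [I^-1 M T^-2].

Left side: [L M T^-2]
Right side: [L M T^-2]

Both sides have the same dimensions, so the equation is dimensionally consistent.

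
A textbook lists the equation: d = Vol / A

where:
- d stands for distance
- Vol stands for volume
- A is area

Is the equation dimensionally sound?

Yes

d (distance) has dimensions [L].
Vol (volume) has dimensions [L^3].
A (area) has dimensions [L^2].

Left side: [L]
Right side: [L]

Both sides have the same dimensions, so the equation is dimensionally consistent.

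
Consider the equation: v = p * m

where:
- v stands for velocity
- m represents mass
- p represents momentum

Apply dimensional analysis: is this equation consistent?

No

v (velocity) has dimensions [L T^-1].
m (mass) has dimensions [M].
p (momentum) has dimensions [L M T^-1].

Left side: [L T^-1]
Right side: [L M^2 T^-1]

The two sides have different dimensions, so the equation is NOT dimensionally consistent.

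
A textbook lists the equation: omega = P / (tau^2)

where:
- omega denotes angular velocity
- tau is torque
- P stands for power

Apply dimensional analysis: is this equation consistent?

No

omega (angular velocity) has dimensions [T^-1].
tau (torque) has dimensions [L^2 M T^-2].
P (power) has dimensions [L^2 M T^-3].

Left side: [T^-1]
Right side: [L^-2 M^-1 T]

The two sides have different dimensions, so the equation is NOT dimensionally consistent.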